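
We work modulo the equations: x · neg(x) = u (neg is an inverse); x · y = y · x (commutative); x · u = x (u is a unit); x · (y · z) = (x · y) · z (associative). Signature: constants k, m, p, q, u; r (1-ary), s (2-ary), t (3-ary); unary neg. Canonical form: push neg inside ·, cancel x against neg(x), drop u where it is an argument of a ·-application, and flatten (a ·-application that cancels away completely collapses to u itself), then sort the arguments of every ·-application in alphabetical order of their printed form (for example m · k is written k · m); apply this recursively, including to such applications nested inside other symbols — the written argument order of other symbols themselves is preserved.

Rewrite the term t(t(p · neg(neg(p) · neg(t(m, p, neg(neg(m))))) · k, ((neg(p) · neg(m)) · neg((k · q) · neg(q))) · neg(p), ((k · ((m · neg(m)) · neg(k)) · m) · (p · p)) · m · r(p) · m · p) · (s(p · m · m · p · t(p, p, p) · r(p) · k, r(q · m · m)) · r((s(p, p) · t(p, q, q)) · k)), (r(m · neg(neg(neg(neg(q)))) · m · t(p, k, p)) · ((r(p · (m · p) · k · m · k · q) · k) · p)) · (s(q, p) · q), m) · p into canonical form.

Push neg inside:  distribute neg over · and collapse double neg
Combine occurrences:  t(r(k · s(p, p) · t(p, q, q)) · s(k · m · m · p · p · r(p) · t(p, p, p), r(m · m · q)) · t(k · p · p · t(m, p, m), neg(k) · neg(m) · neg(p) · neg(p), m · m · m · p · p · p · r(p)), k · p · q · r(k · k · m · m · p · p · q) · r(m · m · q · t(p, k, p)) · s(q, p), m) · p
Sort:  p · t(r(k · s(p, p) · t(p, q, q)) · s(k · m · m · p · p · r(p) · t(p, p, p), r(m · m · q)) · t(k · p · p · t(m, p, m), neg(k) · neg(m) · neg(p) · neg(p), m · m · m · p · p · p · r(p)), k · p · q · r(k · k · m · m · p · p · q) · r(m · m · q · t(p, k, p)) · s(q, p), m)

Answer: p · t(r(k · s(p, p) · t(p, q, q)) · s(k · m · m · p · p · r(p) · t(p, p, p), r(m · m · q)) · t(k · p · p · t(m, p, m), neg(k) · neg(m) · neg(p) · neg(p), m · m · m · p · p · p · r(p)), k · p · q · r(k · k · m · m · p · p · q) · r(m · m · q · t(p, k, p)) · s(q, p), m)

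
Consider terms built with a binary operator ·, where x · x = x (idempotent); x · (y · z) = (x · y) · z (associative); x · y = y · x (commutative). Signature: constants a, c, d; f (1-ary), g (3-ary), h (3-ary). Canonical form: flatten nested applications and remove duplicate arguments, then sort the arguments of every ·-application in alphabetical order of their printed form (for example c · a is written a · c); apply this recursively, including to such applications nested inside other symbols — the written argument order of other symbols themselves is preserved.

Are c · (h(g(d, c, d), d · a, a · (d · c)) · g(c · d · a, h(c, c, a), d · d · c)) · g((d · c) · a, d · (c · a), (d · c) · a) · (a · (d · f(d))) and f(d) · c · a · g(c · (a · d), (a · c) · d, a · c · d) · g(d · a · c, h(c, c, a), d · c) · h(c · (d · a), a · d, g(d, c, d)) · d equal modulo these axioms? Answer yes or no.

Answer: no — a · c · d · f(d) · g(a · c · d, a · c · d, a · c · d) · g(a · c · d, h(c, c, a), c · d) · h(g(d, c, d), a · d, a · c · d) vs a · c · d · f(d) · g(a · c · d, a · c · d, a · c · d) · g(a · c · d, h(c, c, a), c · d) · h(a · c · d, a · d, g(d, c, d))

Derivation:
Left:  c · (h(g(d, c, d), d · a, a · (d · c)) · g(c · d · a, h(c, c, a), d · d · c)) · g((d · c) · a, d · (c · a), (d · c) · a) · (a · (d · f(d)))
  Un-nest:  c · h(g(d, c, d), d · a, a · (d · c)) · g(c · d · a, h(c, c, a), d · d · c) · g((d · c) · a, d · (c · a), (d · c) · a) · a · d · f(d)
  Inside:  h(g(d, c, d), d · a, a · (d · c))  →  h(g(d, c, d), a · d, a · c · d)
  Inside:  g(c · d · a, h(c, c, a), d · d · c)  →  g(a · c · d, h(c, c, a), c · d)
  Inside:  g((d · c) · a, d · (c · a), (d · c) · a)  →  g(a · c · d, a · c · d, a · c · d)
  Sort:  a · c · d · f(d) · g(a · c · d, a · c · d, a · c · d) · g(a · c · d, h(c, c, a), c · d) · h(g(d, c, d), a · d, a · c · d)
Right:  f(d) · c · a · g(c · (a · d), (a · c) · d, a · c · d) · g(d · a · c, h(c, c, a), d · c) · h(c · (d · a), a · d, g(d, c, d)) · d
  Canonicalize subterm:  g(c · (a · d), (a · c) · d, a · c · d)  →  g(a · c · d, a · c · d, a · c · d)
  Simplify inside:  g(d · a · c, h(c, c, a), d · c)  →  g(a · c · d, h(c, c, a), c · d)
  Inside:  h(c · (d · a), a · d, g(d, c, d))  →  h(a · c · d, a · d, g(d, c, d))
  Sort:  a · c · d · f(d) · g(a · c · d, a · c · d, a · c · d) · g(a · c · d, h(c, c, a), c · d) · h(a · c · d, a · d, g(d, c, d))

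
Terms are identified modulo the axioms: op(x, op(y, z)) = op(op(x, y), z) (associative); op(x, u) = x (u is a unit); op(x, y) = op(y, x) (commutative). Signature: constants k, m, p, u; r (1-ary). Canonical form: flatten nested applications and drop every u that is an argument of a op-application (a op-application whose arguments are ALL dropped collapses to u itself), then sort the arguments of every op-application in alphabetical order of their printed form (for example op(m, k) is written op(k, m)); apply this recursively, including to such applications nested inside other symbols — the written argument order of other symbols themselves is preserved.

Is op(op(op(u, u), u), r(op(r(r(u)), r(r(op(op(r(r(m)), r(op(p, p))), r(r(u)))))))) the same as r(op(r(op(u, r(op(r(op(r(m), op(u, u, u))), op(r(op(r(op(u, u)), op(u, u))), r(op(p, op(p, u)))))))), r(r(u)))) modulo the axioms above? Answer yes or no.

Left:  op(op(op(u, u), u), r(op(r(r(u)), r(r(op(op(r(r(m)), r(op(p, p))), r(r(u))))))))
  Un-nest:  op(u, u, u, r(op(r(r(u)), r(r(op(op(r(r(m)), r(op(p, p))), r(r(u))))))))
  Inside:  r(op(r(r(u)), r(r(op(op(r(r(m)), r(op(p, p))), r(r(u)))))))  →  r(op(r(r(op(r(op(p, p)), r(r(m)), r(r(u))))), r(r(u))))
  Units out:  drop u (×3)
  Order the arguments:  r(op(r(r(op(r(op(p, p)), r(r(m)), r(r(u))))), r(r(u))))
Right:  r(op(r(op(u, r(op(r(op(r(m), op(u, u, u))), op(r(op(r(op(u, u)), op(u, u))), r(op(p, op(p, u)))))))), r(r(u))))
  Focus inside:  op(r(op(u, r(op(r(op(r(m), op(u, u, u))), op(r(op(r(op(u, u)), op(u, u))), r(op(p, op(p, u)))))))), r(r(u)))
  Inside:  r(op(u, r(op(r(op(r(m), op(u, u, u))), op(r(op(r(op(u, u)), op(u, u))), r(op(p, op(p, u))))))))  →  r(r(op(r(op(p, p)), r(r(m)), r(r(u)))))
  Order the arguments:  op(r(r(op(r(op(p, p)), r(r(m)), r(r(u))))), r(r(u)))
  Put back:  r(op(r(r(op(r(op(p, p)), r(r(m)), r(r(u))))), r(r(u))))

Answer: yes — both canonical forms are r(op(r(r(op(r(op(p, p)), r(r(m)), r(r(u))))), r(r(u))))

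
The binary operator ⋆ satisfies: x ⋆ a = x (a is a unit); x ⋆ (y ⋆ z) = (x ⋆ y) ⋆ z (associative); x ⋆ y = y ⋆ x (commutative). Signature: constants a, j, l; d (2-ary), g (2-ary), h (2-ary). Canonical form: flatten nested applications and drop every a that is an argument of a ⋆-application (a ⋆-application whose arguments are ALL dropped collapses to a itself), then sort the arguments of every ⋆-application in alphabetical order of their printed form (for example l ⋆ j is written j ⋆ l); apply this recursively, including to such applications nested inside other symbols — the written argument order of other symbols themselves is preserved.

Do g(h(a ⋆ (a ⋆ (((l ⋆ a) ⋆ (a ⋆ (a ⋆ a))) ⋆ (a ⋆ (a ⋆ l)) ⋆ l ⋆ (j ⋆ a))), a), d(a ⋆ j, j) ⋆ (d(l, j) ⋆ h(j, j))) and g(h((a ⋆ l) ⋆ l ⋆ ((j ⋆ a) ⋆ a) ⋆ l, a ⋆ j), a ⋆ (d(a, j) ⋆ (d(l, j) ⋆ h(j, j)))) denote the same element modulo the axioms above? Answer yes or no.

Answer: no — g(h(j ⋆ l ⋆ l ⋆ l, a), d(j, j) ⋆ d(l, j) ⋆ h(j, j)) vs g(h(j ⋆ l ⋆ l ⋆ l, j), d(a, j) ⋆ d(l, j) ⋆ h(j, j))

Derivation:
Left:  g(h(a ⋆ (a ⋆ (((l ⋆ a) ⋆ (a ⋆ (a ⋆ a))) ⋆ (a ⋆ (a ⋆ l)) ⋆ l ⋆ (j ⋆ a))), a), d(a ⋆ j, j) ⋆ (d(l, j) ⋆ h(j, j)))
  Descend into:  a ⋆ (a ⋆ (((l ⋆ a) ⋆ (a ⋆ (a ⋆ a))) ⋆ (a ⋆ (a ⋆ l)) ⋆ l ⋆ (j ⋆ a)))
  Un-nest:  a ⋆ a ⋆ l ⋆ a ⋆ a ⋆ a ⋆ a ⋆ a ⋆ a ⋆ l ⋆ l ⋆ j ⋆ a
  Drop the unit:  drop a (×9)
  Sort:  j ⋆ l ⋆ l ⋆ l
  Rebuild:  g(h(j ⋆ l ⋆ l ⋆ l, a), d(j, j) ⋆ d(l, j) ⋆ h(j, j))
Right:  g(h((a ⋆ l) ⋆ l ⋆ ((j ⋆ a) ⋆ a) ⋆ l, a ⋆ j), a ⋆ (d(a, j) ⋆ (d(l, j) ⋆ h(j, j))))
  Descend into:  a ⋆ (d(a, j) ⋆ (d(l, j) ⋆ h(j, j)))
  Merge nested applications:  a ⋆ d(a, j) ⋆ d(l, j) ⋆ h(j, j)
  Drop the unit:  drop a
  Order the arguments:  d(a, j) ⋆ d(l, j) ⋆ h(j, j)
  Put back:  g(h(j ⋆ l ⋆ l ⋆ l, j), d(a, j) ⋆ d(l, j) ⋆ h(j, j))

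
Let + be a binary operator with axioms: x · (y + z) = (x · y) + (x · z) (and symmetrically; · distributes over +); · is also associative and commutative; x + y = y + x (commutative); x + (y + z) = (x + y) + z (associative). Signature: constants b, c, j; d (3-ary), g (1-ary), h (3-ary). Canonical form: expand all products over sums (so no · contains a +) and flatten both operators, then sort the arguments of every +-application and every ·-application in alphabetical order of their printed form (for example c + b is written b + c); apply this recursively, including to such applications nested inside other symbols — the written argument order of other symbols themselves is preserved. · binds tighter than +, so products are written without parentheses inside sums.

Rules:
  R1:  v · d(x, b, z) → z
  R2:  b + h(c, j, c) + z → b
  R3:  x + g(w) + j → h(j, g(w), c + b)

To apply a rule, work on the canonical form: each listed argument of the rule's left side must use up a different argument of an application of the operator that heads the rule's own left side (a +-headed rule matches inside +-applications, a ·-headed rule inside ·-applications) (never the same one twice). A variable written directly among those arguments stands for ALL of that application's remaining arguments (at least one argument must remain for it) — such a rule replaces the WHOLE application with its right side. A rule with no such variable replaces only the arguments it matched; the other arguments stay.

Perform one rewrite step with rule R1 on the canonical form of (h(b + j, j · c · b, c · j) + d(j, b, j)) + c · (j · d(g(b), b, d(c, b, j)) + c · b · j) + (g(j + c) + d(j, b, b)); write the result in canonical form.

Canonical form:  b · c · c · j + c · d(g(b), b, d(c, b, j)) · j + d(j, b, b) + d(j, b, j) + g(c + j) + h(b + j, b · c · j, c · j)
Match R1:  consume d(g(b), b, d(c, b, j));  v := c · j, x := g(b), z := d(c, b, j)
The extension variable absorbs all remaining arguments, so the whole application is rewritten.
New term:  b · c · c · j + d(c, b, j) + d(j, b, b) + d(j, b, j) + g(c + j) + h(b + j, b · c · j, c · j)

Answer: b · c · c · j + d(c, b, j) + d(j, b, b) + d(j, b, j) + g(c + j) + h(b + j, b · c · j, c · j)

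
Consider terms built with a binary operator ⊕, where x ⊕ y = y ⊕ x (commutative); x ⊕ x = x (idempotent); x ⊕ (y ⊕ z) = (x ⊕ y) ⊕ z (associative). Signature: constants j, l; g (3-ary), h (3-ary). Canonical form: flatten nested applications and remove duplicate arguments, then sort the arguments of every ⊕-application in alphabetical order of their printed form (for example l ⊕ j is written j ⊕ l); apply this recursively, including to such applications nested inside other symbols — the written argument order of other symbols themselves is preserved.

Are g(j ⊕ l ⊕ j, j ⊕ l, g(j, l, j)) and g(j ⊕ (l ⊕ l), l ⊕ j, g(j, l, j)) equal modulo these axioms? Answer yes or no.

Answer: yes — both canonical forms are g(j ⊕ l, j ⊕ l, g(j, l, j))

Derivation:
Left:  g(j ⊕ l ⊕ j, j ⊕ l, g(j, l, j))
  Descend into:  j ⊕ l ⊕ j
  Idempotence:  drop duplicate j
  Order the arguments:  j ⊕ l
  Put back:  g(j ⊕ l, j ⊕ l, g(j, l, j))
Right:  g(j ⊕ (l ⊕ l), l ⊕ j, g(j, l, j))
  Work inside:  j ⊕ (l ⊕ l)
  Un-nest:  j ⊕ l ⊕ l
  Idempotence:  drop duplicate l
  Sort arguments:  j ⊕ l
  Reassemble:  g(j ⊕ l, j ⊕ l, g(j, l, j))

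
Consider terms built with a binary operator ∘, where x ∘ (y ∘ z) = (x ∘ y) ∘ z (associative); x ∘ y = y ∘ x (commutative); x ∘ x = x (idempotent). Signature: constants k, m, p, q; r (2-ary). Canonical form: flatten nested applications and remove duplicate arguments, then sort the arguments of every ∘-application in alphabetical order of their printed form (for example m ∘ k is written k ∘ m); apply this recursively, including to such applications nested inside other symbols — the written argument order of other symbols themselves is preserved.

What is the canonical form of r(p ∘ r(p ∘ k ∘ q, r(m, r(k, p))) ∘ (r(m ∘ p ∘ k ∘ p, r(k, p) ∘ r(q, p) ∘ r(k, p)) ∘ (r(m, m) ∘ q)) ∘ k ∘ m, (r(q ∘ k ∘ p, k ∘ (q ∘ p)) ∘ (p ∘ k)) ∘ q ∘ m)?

Answer: r(k ∘ m ∘ p ∘ q ∘ r(k ∘ m ∘ p, r(k, p) ∘ r(q, p)) ∘ r(k ∘ p ∘ q, r(m, r(k, p))) ∘ r(m, m), k ∘ m ∘ p ∘ q ∘ r(k ∘ p ∘ q, k ∘ p ∘ q))

Derivation:
Work inside:  p ∘ r(p ∘ k ∘ q, r(m, r(k, p))) ∘ (r(m ∘ p ∘ k ∘ p, r(k, p) ∘ r(q, p) ∘ r(k, p)) ∘ (r(m, m) ∘ q)) ∘ k ∘ m
Un-nest:  p ∘ r(p ∘ k ∘ q, r(m, r(k, p))) ∘ r(m ∘ p ∘ k ∘ p, r(k, p) ∘ r(q, p) ∘ r(k, p)) ∘ r(m, m) ∘ q ∘ k ∘ m
Simplify inside:  r(p ∘ k ∘ q, r(m, r(k, p)))  →  r(k ∘ p ∘ q, r(m, r(k, p)))
Inside:  r(m ∘ p ∘ k ∘ p, r(k, p) ∘ r(q, p) ∘ r(k, p))  →  r(k ∘ m ∘ p, r(k, p) ∘ r(q, p))
Order the arguments:  k ∘ m ∘ p ∘ q ∘ r(k ∘ m ∘ p, r(k, p) ∘ r(q, p)) ∘ r(k ∘ p ∘ q, r(m, r(k, p))) ∘ r(m, m)
Reassemble:  r(k ∘ m ∘ p ∘ q ∘ r(k ∘ m ∘ p, r(k, p) ∘ r(q, p)) ∘ r(k ∘ p ∘ q, r(m, r(k, p))) ∘ r(m, m), k ∘ m ∘ p ∘ q ∘ r(k ∘ p ∘ q, k ∘ p ∘ q))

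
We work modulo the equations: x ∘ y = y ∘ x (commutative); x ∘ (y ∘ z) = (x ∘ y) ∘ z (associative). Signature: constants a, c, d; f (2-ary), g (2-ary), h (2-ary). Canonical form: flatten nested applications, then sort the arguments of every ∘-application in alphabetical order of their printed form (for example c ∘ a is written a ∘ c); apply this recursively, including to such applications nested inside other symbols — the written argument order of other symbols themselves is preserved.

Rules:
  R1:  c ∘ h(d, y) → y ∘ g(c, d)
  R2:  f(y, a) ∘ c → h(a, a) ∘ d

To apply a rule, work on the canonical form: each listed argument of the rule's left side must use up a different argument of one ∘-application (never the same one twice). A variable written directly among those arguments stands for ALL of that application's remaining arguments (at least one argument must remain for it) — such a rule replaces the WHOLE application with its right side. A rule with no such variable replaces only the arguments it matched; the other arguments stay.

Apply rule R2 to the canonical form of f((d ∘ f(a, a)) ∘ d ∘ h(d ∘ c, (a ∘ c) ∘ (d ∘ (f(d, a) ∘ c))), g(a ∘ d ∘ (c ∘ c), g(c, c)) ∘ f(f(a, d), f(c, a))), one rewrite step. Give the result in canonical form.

Canonical form:  f(d ∘ d ∘ f(a, a) ∘ h(c ∘ d, a ∘ c ∘ c ∘ d ∘ f(d, a)), f(f(a, d), f(c, a)) ∘ g(a ∘ c ∘ c ∘ d, g(c, c)))
Apply R2:  consuming c, f(d, a);  y := d
Result:  f(d ∘ d ∘ f(a, a) ∘ h(c ∘ d, a ∘ c ∘ d ∘ d ∘ h(a, a)), f(f(a, d), f(c, a)) ∘ g(a ∘ c ∘ c ∘ d, g(c, c)))

Answer: f(d ∘ d ∘ f(a, a) ∘ h(c ∘ d, a ∘ c ∘ d ∘ d ∘ h(a, a)), f(f(a, d), f(c, a)) ∘ g(a ∘ c ∘ c ∘ d, g(c, c)))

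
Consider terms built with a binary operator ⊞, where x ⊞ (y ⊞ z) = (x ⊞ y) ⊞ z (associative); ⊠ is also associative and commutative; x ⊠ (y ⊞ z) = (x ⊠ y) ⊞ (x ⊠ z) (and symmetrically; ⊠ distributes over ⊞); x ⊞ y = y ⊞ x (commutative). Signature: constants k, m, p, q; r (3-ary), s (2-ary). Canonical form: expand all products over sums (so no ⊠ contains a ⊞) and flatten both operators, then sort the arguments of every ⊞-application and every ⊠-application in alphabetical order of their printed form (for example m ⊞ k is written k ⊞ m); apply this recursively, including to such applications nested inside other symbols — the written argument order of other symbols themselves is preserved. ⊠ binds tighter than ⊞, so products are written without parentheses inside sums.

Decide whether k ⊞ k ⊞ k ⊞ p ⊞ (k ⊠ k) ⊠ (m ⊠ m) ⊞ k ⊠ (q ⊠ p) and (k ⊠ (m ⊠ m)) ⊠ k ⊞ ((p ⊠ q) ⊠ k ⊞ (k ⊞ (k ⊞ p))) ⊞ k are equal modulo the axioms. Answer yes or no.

Left:  k ⊞ k ⊞ k ⊞ p ⊞ (k ⊠ k) ⊠ (m ⊠ m) ⊞ k ⊠ (q ⊠ p)
  Flatten:  k ⊞ k ⊞ k ⊞ p ⊞ k ⊠ k ⊠ m ⊠ m ⊞ k ⊠ p ⊠ q
  Order the arguments:  k ⊞ k ⊞ k ⊞ k ⊠ k ⊠ m ⊠ m ⊞ k ⊠ p ⊠ q ⊞ p
Right:  (k ⊠ (m ⊠ m)) ⊠ k ⊞ ((p ⊠ q) ⊠ k ⊞ (k ⊞ (k ⊞ p))) ⊞ k
  Un-nest:  k ⊠ k ⊠ m ⊠ m ⊞ k ⊠ p ⊠ q ⊞ k ⊞ k ⊞ p ⊞ k
  Order the arguments:  k ⊞ k ⊞ k ⊞ k ⊠ k ⊠ m ⊠ m ⊞ k ⊠ p ⊠ q ⊞ p

Answer: yes — both canonical forms are k ⊞ k ⊞ k ⊞ k ⊠ k ⊠ m ⊠ m ⊞ k ⊠ p ⊠ q ⊞ p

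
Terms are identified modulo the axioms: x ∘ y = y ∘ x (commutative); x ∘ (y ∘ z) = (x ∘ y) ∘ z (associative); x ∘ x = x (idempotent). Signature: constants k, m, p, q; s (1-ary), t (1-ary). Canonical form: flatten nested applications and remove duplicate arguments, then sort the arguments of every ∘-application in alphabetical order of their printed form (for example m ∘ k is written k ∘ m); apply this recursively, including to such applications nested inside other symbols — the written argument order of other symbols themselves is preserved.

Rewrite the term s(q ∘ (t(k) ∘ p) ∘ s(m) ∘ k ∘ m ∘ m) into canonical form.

Descend into:  q ∘ (t(k) ∘ p) ∘ s(m) ∘ k ∘ m ∘ m
Un-nest:  q ∘ t(k) ∘ p ∘ s(m) ∘ k ∘ m ∘ m
Drop duplicates:  drop duplicate m
Order the arguments:  k ∘ m ∘ p ∘ q ∘ s(m) ∘ t(k)
Reassemble:  s(k ∘ m ∘ p ∘ q ∘ s(m) ∘ t(k))

Answer: s(k ∘ m ∘ p ∘ q ∘ s(m) ∘ t(k))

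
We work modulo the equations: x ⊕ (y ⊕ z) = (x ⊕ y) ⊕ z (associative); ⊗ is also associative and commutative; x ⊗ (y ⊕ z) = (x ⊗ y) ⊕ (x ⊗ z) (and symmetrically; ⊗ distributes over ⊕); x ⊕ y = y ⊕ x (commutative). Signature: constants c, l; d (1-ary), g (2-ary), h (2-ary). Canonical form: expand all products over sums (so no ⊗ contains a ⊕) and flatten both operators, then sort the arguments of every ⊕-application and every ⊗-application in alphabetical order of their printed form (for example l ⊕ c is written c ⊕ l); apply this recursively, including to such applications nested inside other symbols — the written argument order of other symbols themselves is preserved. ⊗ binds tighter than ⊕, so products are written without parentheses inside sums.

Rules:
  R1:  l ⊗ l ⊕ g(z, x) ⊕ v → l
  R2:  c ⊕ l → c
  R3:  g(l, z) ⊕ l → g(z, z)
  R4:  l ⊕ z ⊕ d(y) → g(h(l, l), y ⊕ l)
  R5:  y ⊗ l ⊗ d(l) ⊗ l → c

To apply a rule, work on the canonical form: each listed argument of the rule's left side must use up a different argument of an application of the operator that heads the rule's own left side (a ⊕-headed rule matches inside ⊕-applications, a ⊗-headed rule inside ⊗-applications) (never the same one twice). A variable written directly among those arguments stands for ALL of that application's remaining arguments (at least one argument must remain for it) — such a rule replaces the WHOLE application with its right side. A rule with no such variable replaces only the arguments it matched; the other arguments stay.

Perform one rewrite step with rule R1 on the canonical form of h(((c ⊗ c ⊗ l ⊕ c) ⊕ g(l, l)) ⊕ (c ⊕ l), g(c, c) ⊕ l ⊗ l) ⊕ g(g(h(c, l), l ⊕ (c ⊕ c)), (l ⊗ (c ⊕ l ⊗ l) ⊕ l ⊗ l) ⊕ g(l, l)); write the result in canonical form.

Answer: g(g(h(c, l), c ⊕ c ⊕ l), l) ⊕ h(c ⊕ c ⊕ c ⊗ c ⊗ l ⊕ g(l, l) ⊕ l, g(c, c) ⊕ l ⊗ l)

Derivation:
Canonical form:  g(g(h(c, l), c ⊕ c ⊕ l), c ⊗ l ⊕ g(l, l) ⊕ l ⊗ l ⊕ l ⊗ l ⊗ l) ⊕ h(c ⊕ c ⊕ c ⊗ c ⊗ l ⊕ g(l, l) ⊕ l, g(c, c) ⊕ l ⊗ l)
Apply R1:  consuming g(l, l), l ⊗ l;  v := c ⊗ l ⊕ l ⊗ l ⊗ l, x := l, z := l
The extension variable absorbs all remaining arguments, so the whole application is rewritten.
Result:  g(g(h(c, l), c ⊕ c ⊕ l), l) ⊕ h(c ⊕ c ⊕ c ⊗ c ⊗ l ⊕ g(l, l) ⊕ l, g(c, c) ⊕ l ⊗ l)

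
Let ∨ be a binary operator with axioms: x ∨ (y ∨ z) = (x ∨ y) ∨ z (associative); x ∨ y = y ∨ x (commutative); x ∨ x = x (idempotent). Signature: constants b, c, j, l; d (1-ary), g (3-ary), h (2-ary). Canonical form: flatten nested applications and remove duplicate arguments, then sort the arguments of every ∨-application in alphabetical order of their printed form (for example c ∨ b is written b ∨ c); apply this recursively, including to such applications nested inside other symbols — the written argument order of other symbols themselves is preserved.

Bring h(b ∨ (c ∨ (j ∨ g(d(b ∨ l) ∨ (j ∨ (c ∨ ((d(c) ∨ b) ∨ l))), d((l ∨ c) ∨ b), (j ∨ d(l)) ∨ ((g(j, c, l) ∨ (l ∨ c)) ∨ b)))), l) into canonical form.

Answer: h(b ∨ c ∨ g(b ∨ c ∨ d(b ∨ l) ∨ d(c) ∨ j ∨ l, d(b ∨ c ∨ l), b ∨ c ∨ d(l) ∨ g(j, c, l) ∨ j ∨ l) ∨ j, l)

Derivation:
Focus inside:  b ∨ (c ∨ (j ∨ g(d(b ∨ l) ∨ (j ∨ (c ∨ ((d(c) ∨ b) ∨ l))), d((l ∨ c) ∨ b), (j ∨ d(l)) ∨ ((g(j, c, l) ∨ (l ∨ c)) ∨ b))))
Flatten:  b ∨ c ∨ j ∨ g(d(b ∨ l) ∨ (j ∨ (c ∨ ((d(c) ∨ b) ∨ l))), d((l ∨ c) ∨ b), (j ∨ d(l)) ∨ ((g(j, c, l) ∨ (l ∨ c)) ∨ b))
Canonicalize subterm:  g(d(b ∨ l) ∨ (j ∨ (c ∨ ((d(c) ∨ b) ∨ l))), d((l ∨ c) ∨ b), (j ∨ d(l)) ∨ ((g(j, c, l) ∨ (l ∨ c)) ∨ b))  →  g(b ∨ c ∨ d(b ∨ l) ∨ d(c) ∨ j ∨ l, d(b ∨ c ∨ l), b ∨ c ∨ d(l) ∨ g(j, c, l) ∨ j ∨ l)
Order the arguments:  b ∨ c ∨ g(b ∨ c ∨ d(b ∨ l) ∨ d(c) ∨ j ∨ l, d(b ∨ c ∨ l), b ∨ c ∨ d(l) ∨ g(j, c, l) ∨ j ∨ l) ∨ j
Reassemble:  h(b ∨ c ∨ g(b ∨ c ∨ d(b ∨ l) ∨ d(c) ∨ j ∨ l, d(b ∨ c ∨ l), b ∨ c ∨ d(l) ∨ g(j, c, l) ∨ j ∨ l) ∨ j, l)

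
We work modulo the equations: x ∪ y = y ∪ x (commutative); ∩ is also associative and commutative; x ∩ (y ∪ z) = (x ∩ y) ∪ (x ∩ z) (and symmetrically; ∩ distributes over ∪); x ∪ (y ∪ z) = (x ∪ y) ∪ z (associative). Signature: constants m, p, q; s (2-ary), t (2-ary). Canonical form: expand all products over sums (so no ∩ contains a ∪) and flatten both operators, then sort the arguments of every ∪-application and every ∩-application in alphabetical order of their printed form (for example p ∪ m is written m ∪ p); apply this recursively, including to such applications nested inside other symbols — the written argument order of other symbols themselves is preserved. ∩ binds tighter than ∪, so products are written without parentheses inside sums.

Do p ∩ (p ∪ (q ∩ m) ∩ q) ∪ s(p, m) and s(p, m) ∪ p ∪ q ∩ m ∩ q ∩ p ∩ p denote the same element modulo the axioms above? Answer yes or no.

Answer: no — m ∩ p ∩ q ∩ q ∪ p ∩ p ∪ s(p, m) vs m ∩ p ∩ p ∩ q ∩ q ∪ p ∪ s(p, m)

Derivation:
Left:  p ∩ (p ∪ (q ∩ m) ∩ q) ∪ s(p, m)
  Distribute:  p ∩ p ∪ m ∩ p ∩ q ∩ q ∪ s(p, m)
  Sort arguments:  m ∩ p ∩ q ∩ q ∪ p ∩ p ∪ s(p, m)
Right:  s(p, m) ∪ p ∪ q ∩ m ∩ q ∩ p ∩ p
  Un-nest:  s(p, m) ∪ p ∪ m ∩ p ∩ p ∩ q ∩ q
  Sort:  m ∩ p ∩ p ∩ q ∩ q ∪ p ∪ s(p, m)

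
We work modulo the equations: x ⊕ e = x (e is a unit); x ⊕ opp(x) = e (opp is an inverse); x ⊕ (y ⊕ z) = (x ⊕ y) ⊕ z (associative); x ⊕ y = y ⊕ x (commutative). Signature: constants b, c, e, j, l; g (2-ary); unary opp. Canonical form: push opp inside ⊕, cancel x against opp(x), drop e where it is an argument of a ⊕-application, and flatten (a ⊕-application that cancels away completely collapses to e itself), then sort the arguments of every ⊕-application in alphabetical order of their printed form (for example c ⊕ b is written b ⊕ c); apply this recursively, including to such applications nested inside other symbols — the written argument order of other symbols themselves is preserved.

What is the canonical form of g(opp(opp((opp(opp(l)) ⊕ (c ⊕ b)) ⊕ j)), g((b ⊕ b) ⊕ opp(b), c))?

Answer: g(b ⊕ c ⊕ j ⊕ l, g(b, c))

Derivation:
Descend into:  (opp(opp(l)) ⊕ (c ⊕ b)) ⊕ j
Push opp inside:  distribute opp over ⊕ and collapse double opp
Collect terms:  l ⊕ c ⊕ b ⊕ j
Sort:  b ⊕ c ⊕ j ⊕ l
Reassemble:  g(b ⊕ c ⊕ j ⊕ l, g(b, c))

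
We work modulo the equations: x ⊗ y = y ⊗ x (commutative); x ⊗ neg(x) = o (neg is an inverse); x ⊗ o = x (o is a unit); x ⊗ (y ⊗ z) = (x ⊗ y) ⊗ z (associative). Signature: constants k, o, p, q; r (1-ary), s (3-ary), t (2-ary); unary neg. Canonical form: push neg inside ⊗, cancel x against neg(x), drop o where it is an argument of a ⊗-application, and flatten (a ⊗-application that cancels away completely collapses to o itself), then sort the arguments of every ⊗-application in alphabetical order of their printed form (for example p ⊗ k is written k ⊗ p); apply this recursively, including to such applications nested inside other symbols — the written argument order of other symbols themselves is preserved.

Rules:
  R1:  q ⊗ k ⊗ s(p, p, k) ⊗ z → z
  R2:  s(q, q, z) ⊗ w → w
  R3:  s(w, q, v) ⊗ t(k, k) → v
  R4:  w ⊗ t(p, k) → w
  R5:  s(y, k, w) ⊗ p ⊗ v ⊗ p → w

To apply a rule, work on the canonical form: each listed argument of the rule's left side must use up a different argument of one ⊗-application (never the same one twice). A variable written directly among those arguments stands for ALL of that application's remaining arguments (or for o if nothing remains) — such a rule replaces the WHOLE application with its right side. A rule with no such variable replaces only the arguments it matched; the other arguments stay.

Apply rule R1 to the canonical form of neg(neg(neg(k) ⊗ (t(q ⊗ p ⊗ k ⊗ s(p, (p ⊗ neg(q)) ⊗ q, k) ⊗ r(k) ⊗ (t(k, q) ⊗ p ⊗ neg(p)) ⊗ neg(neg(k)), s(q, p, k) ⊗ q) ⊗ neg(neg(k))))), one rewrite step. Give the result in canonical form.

Canonical form:  t(k ⊗ k ⊗ p ⊗ q ⊗ r(k) ⊗ s(p, p, k) ⊗ t(k, q), q ⊗ s(q, p, k))
Match R1:  consume k, q, s(p, p, k);  z := k ⊗ p ⊗ r(k) ⊗ t(k, q)
The extension variable absorbs all remaining arguments, so the whole application is rewritten.
Giving:  t(k ⊗ p ⊗ r(k) ⊗ t(k, q), q ⊗ s(q, p, k))

Answer: t(k ⊗ p ⊗ r(k) ⊗ t(k, q), q ⊗ s(q, p, k))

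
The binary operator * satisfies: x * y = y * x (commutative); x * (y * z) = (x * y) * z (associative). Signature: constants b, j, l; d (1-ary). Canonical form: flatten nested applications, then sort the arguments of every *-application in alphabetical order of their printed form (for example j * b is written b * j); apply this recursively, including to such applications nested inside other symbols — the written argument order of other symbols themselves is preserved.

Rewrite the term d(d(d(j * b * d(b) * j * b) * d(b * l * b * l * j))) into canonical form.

Answer: d(d(d(b * b * d(b) * j * j) * d(b * b * j * l * l)))

Derivation:
Descend into:  d(j * b * d(b) * j * b) * d(b * l * b * l * j)
Inside:  d(j * b * d(b) * j * b)  →  d(b * b * d(b) * j * j)
Simplify inside:  d(b * l * b * l * j)  →  d(b * b * j * l * l)
Sort arguments:  d(b * b * d(b) * j * j) * d(b * b * j * l * l)
Rebuild:  d(d(d(b * b * d(b) * j * j) * d(b * b * j * l * l)))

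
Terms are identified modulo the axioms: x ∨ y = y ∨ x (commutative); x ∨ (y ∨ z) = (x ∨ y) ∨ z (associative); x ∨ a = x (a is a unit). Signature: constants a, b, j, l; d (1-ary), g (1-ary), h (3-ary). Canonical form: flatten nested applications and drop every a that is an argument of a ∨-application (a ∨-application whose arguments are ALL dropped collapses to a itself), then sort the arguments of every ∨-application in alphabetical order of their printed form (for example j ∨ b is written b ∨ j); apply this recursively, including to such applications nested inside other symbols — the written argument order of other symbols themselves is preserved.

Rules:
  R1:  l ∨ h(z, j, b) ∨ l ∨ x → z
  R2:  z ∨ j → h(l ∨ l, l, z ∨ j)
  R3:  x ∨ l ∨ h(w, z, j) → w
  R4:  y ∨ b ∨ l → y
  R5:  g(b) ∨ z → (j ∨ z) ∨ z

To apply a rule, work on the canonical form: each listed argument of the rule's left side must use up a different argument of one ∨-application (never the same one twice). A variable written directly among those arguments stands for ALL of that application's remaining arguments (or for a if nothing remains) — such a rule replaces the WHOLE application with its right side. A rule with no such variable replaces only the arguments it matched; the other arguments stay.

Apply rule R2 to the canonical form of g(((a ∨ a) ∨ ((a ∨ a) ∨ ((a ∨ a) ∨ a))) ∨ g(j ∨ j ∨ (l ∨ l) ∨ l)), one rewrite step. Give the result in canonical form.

Canonical form:  g(g(j ∨ j ∨ l ∨ l ∨ l))
R2 matches:  uses j;  z := j ∨ l ∨ l ∨ l
Every leftover argument binds to the variable; the entire application is replaced.
Giving:  g(g(h(l ∨ l, l, j ∨ j ∨ l ∨ l ∨ l)))

Answer: g(g(h(l ∨ l, l, j ∨ j ∨ l ∨ l ∨ l)))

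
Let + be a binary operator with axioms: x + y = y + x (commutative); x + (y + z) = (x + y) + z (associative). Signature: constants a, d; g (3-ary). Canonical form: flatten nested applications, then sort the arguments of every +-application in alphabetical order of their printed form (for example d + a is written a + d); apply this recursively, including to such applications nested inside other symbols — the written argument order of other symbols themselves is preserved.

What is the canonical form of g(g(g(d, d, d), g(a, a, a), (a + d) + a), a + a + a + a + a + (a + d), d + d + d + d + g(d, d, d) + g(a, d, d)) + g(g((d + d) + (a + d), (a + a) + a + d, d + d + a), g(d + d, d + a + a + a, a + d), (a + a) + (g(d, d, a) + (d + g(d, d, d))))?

Simplify inside:  g(g(g(d, d, d), g(a, a, a), (a + d) + a), a + a + a + a + a + (a + d), d + d + d + d + g(d, d, d) + g(a, d, d))  →  g(g(g(d, d, d), g(a, a, a), a + a + d), a + a + a + a + a + a + d, d + d + d + d + g(a, d, d) + g(d, d, d))
Simplify inside:  g(g((d + d) + (a + d), (a + a) + a + d, d + d + a), g(d + d, d + a + a + a, a + d), (a + a) + (g(d, d, a) + (d + g(d, d, d))))  →  g(g(a + d + d + d, a + a + a + d, a + d + d), g(d + d, a + a + a + d, a + d), a + a + d + g(d, d, a) + g(d, d, d))
Sort arguments:  g(g(a + d + d + d, a + a + a + d, a + d + d), g(d + d, a + a + a + d, a + d), a + a + d + g(d, d, a) + g(d, d, d)) + g(g(g(d, d, d), g(a, a, a), a + a + d), a + a + a + a + a + a + d, d + d + d + d + g(a, d, d) + g(d, d, d))

Answer: g(g(a + d + d + d, a + a + a + d, a + d + d), g(d + d, a + a + a + d, a + d), a + a + d + g(d, d, a) + g(d, d, d)) + g(g(g(d, d, d), g(a, a, a), a + a + d), a + a + a + a + a + a + d, d + d + d + d + g(a, d, d) + g(d, d, d))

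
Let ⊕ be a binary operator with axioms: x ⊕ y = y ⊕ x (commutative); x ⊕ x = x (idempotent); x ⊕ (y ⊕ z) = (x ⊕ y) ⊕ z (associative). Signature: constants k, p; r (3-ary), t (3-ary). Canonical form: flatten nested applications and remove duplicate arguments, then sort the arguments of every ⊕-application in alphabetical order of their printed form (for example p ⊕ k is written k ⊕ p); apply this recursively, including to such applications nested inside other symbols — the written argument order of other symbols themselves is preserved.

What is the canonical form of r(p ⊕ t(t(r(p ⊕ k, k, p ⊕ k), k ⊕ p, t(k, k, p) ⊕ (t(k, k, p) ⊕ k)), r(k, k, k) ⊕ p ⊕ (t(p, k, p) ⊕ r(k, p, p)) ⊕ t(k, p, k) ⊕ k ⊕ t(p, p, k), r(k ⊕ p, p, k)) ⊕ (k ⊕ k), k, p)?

Descend into:  p ⊕ t(t(r(p ⊕ k, k, p ⊕ k), k ⊕ p, t(k, k, p) ⊕ (t(k, k, p) ⊕ k)), r(k, k, k) ⊕ p ⊕ (t(p, k, p) ⊕ r(k, p, p)) ⊕ t(k, p, k) ⊕ k ⊕ t(p, p, k), r(k ⊕ p, p, k)) ⊕ (k ⊕ k)
Flatten:  p ⊕ t(t(r(p ⊕ k, k, p ⊕ k), k ⊕ p, t(k, k, p) ⊕ (t(k, k, p) ⊕ k)), r(k, k, k) ⊕ p ⊕ (t(p, k, p) ⊕ r(k, p, p)) ⊕ t(k, p, k) ⊕ k ⊕ t(p, p, k), r(k ⊕ p, p, k)) ⊕ k ⊕ k
Simplify inside:  t(t(r(p ⊕ k, k, p ⊕ k), k ⊕ p, t(k, k, p) ⊕ (t(k, k, p) ⊕ k)), r(k, k, k) ⊕ p ⊕ (t(p, k, p) ⊕ r(k, p, p)) ⊕ t(k, p, k) ⊕ k ⊕ t(p, p, k), r(k ⊕ p, p, k))  →  t(t(r(k ⊕ p, k, k ⊕ p), k ⊕ p, k ⊕ t(k, k, p)), k ⊕ p ⊕ r(k, k, k) ⊕ r(k, p, p) ⊕ t(k, p, k) ⊕ t(p, k, p) ⊕ t(p, p, k), r(k ⊕ p, p, k))
Deduplicate:  drop duplicate k
Sort:  k ⊕ p ⊕ t(t(r(k ⊕ p, k, k ⊕ p), k ⊕ p, k ⊕ t(k, k, p)), k ⊕ p ⊕ r(k, k, k) ⊕ r(k, p, p) ⊕ t(k, p, k) ⊕ t(p, k, p) ⊕ t(p, p, k), r(k ⊕ p, p, k))
Put back:  r(k ⊕ p ⊕ t(t(r(k ⊕ p, k, k ⊕ p), k ⊕ p, k ⊕ t(k, k, p)), k ⊕ p ⊕ r(k, k, k) ⊕ r(k, p, p) ⊕ t(k, p, k) ⊕ t(p, k, p) ⊕ t(p, p, k), r(k ⊕ p, p, k)), k, p)

Answer: r(k ⊕ p ⊕ t(t(r(k ⊕ p, k, k ⊕ p), k ⊕ p, k ⊕ t(k, k, p)), k ⊕ p ⊕ r(k, k, k) ⊕ r(k, p, p) ⊕ t(k, p, k) ⊕ t(p, k, p) ⊕ t(p, p, k), r(k ⊕ p, p, k)), k, p)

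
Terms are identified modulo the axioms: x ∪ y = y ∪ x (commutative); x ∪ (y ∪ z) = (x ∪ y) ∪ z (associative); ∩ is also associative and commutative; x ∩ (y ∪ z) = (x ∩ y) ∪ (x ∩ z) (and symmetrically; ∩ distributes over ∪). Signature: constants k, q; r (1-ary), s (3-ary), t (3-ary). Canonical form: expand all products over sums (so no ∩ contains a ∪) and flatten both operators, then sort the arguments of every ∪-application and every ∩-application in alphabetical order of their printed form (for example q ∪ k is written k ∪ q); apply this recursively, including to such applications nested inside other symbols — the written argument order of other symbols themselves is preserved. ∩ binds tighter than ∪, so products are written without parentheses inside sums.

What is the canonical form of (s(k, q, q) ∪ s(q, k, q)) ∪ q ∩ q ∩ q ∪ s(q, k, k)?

Un-nest:  s(k, q, q) ∪ s(q, k, q) ∪ q ∩ q ∩ q ∪ s(q, k, k)
Order the arguments:  q ∩ q ∩ q ∪ s(k, q, q) ∪ s(q, k, k) ∪ s(q, k, q)

Answer: q ∩ q ∩ q ∪ s(k, q, q) ∪ s(q, k, k) ∪ s(q, k, q)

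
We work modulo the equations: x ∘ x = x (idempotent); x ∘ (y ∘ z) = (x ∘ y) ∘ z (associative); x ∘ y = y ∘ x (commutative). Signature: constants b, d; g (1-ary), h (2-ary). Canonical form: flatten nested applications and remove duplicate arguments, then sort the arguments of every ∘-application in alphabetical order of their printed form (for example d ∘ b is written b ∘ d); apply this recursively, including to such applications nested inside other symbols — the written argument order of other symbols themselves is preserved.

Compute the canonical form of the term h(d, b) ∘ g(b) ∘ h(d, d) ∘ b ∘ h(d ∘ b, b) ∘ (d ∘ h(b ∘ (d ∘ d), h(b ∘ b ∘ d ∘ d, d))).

Answer: b ∘ d ∘ g(b) ∘ h(b ∘ d, b) ∘ h(b ∘ d, h(b ∘ d, d)) ∘ h(d, b) ∘ h(d, d)

Derivation:
Flatten:  h(d, b) ∘ g(b) ∘ h(d, d) ∘ b ∘ h(d ∘ b, b) ∘ d ∘ h(b ∘ (d ∘ d), h(b ∘ b ∘ d ∘ d, d))
Simplify inside:  h(d ∘ b, b)  →  h(b ∘ d, b)
Inside:  h(b ∘ (d ∘ d), h(b ∘ b ∘ d ∘ d, d))  →  h(b ∘ d, h(b ∘ d, d))
Order the arguments:  b ∘ d ∘ g(b) ∘ h(b ∘ d, b) ∘ h(b ∘ d, h(b ∘ d, d)) ∘ h(d, b) ∘ h(d, d)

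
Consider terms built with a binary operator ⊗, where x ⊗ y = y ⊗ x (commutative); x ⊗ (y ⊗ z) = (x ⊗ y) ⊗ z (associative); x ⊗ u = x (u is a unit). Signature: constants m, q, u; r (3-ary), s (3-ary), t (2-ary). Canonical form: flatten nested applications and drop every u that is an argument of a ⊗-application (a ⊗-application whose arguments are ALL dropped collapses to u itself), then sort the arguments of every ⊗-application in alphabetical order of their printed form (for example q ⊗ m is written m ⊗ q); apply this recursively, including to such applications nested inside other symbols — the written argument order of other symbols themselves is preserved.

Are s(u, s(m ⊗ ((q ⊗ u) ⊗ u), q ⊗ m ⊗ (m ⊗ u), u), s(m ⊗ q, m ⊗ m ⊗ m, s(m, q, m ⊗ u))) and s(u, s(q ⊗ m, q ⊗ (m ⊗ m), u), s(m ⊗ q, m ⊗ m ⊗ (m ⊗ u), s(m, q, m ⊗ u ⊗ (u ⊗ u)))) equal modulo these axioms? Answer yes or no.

Left:  s(u, s(m ⊗ ((q ⊗ u) ⊗ u), q ⊗ m ⊗ (m ⊗ u), u), s(m ⊗ q, m ⊗ m ⊗ m, s(m, q, m ⊗ u)))
  Descend into:  m ⊗ ((q ⊗ u) ⊗ u)
  Merge nested applications:  m ⊗ q ⊗ u ⊗ u
  Drop the unit:  drop u (×2)
  Sort:  m ⊗ q
  Put back:  s(u, s(m ⊗ q, m ⊗ m ⊗ q, u), s(m ⊗ q, m ⊗ m ⊗ m, s(m, q, m)))
Right:  s(u, s(q ⊗ m, q ⊗ (m ⊗ m), u), s(m ⊗ q, m ⊗ m ⊗ (m ⊗ u), s(m, q, m ⊗ u ⊗ (u ⊗ u))))
  Focus inside:  m ⊗ u ⊗ (u ⊗ u)
  Un-nest:  m ⊗ u ⊗ u ⊗ u
  Drop the unit:  drop u (×3)
  Sort:  m
  Rebuild:  s(u, s(m ⊗ q, m ⊗ m ⊗ q, u), s(m ⊗ q, m ⊗ m ⊗ m, s(m, q, m)))

Answer: yes — both canonical forms are s(u, s(m ⊗ q, m ⊗ m ⊗ q, u), s(m ⊗ q, m ⊗ m ⊗ m, s(m, q, m)))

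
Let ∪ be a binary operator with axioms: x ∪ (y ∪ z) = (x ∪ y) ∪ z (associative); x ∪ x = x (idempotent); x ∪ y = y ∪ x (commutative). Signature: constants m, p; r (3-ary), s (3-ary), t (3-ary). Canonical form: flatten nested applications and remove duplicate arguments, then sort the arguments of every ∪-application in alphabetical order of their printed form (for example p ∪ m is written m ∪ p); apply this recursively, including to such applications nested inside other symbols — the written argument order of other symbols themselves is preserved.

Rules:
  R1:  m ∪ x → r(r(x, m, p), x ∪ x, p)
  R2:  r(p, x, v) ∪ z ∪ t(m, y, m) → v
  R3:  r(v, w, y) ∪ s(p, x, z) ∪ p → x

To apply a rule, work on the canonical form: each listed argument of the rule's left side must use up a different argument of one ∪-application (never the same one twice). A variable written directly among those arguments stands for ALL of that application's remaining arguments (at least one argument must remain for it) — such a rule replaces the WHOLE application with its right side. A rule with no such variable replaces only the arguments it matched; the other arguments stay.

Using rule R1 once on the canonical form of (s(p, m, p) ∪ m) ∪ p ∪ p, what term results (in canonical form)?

Answer: r(r(p ∪ s(p, m, p), m, p), p ∪ s(p, m, p), p)

Derivation:
Canonical form:  m ∪ p ∪ s(p, m, p)
Match R1:  consume m;  x := p ∪ s(p, m, p)
The extension variable absorbs all remaining arguments, so the whole application is rewritten.
New term:  r(r(p ∪ s(p, m, p), m, p), p ∪ s(p, m, p), p)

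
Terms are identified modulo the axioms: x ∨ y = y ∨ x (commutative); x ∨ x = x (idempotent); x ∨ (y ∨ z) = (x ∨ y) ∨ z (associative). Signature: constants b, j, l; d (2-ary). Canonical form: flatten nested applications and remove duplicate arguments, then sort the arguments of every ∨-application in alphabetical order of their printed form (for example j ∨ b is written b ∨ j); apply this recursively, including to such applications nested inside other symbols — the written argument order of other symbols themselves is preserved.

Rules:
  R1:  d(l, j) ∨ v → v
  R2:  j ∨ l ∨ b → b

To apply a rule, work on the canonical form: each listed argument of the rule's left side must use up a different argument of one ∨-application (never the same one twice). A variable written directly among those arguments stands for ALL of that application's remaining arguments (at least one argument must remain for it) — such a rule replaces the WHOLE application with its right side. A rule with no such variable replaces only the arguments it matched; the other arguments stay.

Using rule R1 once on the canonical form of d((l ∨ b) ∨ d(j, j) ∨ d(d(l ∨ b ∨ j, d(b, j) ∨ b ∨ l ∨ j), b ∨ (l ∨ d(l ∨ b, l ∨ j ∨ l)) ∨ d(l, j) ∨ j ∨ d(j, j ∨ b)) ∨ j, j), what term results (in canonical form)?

Answer: d(b ∨ d(d(b ∨ j ∨ l, b ∨ d(b, j) ∨ j ∨ l), b ∨ d(b ∨ l, j ∨ l) ∨ d(j, b ∨ j) ∨ j ∨ l) ∨ d(j, j) ∨ j ∨ l, j)

Derivation:
Canonical form:  d(b ∨ d(d(b ∨ j ∨ l, b ∨ d(b, j) ∨ j ∨ l), b ∨ d(b ∨ l, j ∨ l) ∨ d(j, b ∨ j) ∨ d(l, j) ∨ j ∨ l) ∨ d(j, j) ∨ j ∨ l, j)
Match R1:  consume d(l, j);  v := b ∨ d(b ∨ l, j ∨ l) ∨ d(j, b ∨ j) ∨ j ∨ l
The extension variable absorbs all remaining arguments, so the whole application is rewritten.
Result:  d(b ∨ d(d(b ∨ j ∨ l, b ∨ d(b, j) ∨ j ∨ l), b ∨ d(b ∨ l, j ∨ l) ∨ d(j, b ∨ j) ∨ j ∨ l) ∨ d(j, j) ∨ j ∨ l, j)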